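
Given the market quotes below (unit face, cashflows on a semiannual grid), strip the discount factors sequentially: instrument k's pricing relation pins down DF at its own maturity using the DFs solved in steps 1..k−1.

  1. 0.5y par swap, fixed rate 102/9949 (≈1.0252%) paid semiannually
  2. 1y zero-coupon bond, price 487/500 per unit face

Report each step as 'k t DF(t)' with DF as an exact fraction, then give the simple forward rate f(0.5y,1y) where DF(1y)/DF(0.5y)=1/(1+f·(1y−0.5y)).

1 1/2 9949/10000
2 1 487/500
f(0.5y,1y) = ((9949/10000)/(487/500) − 1)/(1/2) = 209/4870 ≈ 4.2916%

step 1 [0.5y] swap r/2=51/9949: DF=(1 − 51/9949·(0))/(1+51/9949) = 9949/10000 ≈ 0.994900
step 2 [1y] zero: DF = P = 487/500 ≈ 0.974000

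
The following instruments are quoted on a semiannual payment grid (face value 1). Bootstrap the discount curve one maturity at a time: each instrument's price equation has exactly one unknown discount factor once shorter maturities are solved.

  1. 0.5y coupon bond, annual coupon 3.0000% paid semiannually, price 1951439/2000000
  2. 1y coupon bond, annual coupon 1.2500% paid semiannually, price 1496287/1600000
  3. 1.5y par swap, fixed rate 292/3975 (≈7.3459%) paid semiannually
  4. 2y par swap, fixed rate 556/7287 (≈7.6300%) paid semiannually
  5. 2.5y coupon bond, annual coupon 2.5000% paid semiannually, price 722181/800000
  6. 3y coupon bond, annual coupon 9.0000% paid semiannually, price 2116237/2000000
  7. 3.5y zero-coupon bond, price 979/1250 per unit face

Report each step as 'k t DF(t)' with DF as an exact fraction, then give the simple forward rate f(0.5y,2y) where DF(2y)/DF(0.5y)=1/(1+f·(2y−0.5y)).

1 1/2 9613/10000
2 1 4617/5000
3 3/2 4489/5000
4 2 861/1000
5 5/2 4233/5000
6 3 512/625
7 7/2 979/1250
f(0.5y,2y) = ((9613/10000)/(861/1000) − 1)/(3/2) = 1003/12915 ≈ 7.7662%

step 1 [0.5y] bond c/2=3/200: DF=(1951439/2000000 − 3/200·(0))/(1+3/200) = 9613/10000 ≈ 0.961300
step 2 [1y] bond c/2=1/160: DF=(1496287/1600000 − 1/160·(0.961300))/(1+1/160) = 4617/5000 ≈ 0.923400
step 3 [1.5y] swap r/2=146/3975: DF=(1 − 146/3975·(0.961300+0.923400))/(1+146/3975) = 4489/5000 ≈ 0.897800
step 4 [2y] swap r/2=278/7287: DF=(1 − 278/7287·(0.961300+0.923400+0.897800))/(1+278/7287) = 861/1000 ≈ 0.861000
step 5 [2.5y] bond c/2=1/80: DF=(722181/800000 − 1/80·(0.961300+0.923400+0.897800+0.861000))/(1+1/80) = 4233/5000 ≈ 0.846600
step 6 [3y] bond c/2=9/200: DF=(2116237/2000000 − 9/200·(0.961300+0.923400+0.897800+0.861000+0.846600))/(1+9/200) = 512/625 ≈ 0.819200
step 7 [3.5y] zero: DF = P = 979/1250 ≈ 0.783200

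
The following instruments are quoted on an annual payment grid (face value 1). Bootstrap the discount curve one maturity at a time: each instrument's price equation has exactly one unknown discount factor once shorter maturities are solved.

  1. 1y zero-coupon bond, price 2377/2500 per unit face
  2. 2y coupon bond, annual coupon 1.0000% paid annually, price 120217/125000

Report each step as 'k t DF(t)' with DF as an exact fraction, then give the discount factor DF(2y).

1 1 2377/2500
2 2 2357/2500
DF(2y) = 2357/2500 ≈ 0.942800

step 1 [1y] zero: DF = P = 2377/2500 ≈ 0.950800
step 2 [2y] bond c/1=1/100: DF=(120217/125000 − 1/100·(0.950800))/(1+1/100) = 2357/2500 ≈ 0.942800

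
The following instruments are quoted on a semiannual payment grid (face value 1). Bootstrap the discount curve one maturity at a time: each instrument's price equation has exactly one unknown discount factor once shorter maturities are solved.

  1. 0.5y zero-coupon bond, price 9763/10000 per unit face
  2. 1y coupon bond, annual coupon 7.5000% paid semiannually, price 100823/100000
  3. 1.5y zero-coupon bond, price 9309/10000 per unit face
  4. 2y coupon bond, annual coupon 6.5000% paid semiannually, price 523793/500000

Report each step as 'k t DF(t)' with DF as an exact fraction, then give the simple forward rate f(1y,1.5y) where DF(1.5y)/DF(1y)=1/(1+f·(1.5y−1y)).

1 1/2 9763/10000
2 1 1873/2000
3 3/2 9309/10000
4 2 9251/10000
f(1y,1.5y) = ((1873/2000)/(9309/10000) − 1)/(1/2) = 112/9309 ≈ 1.2031%

step 1 [0.5y] zero: DF = P = 9763/10000 ≈ 0.976300
step 2 [1y] bond c/2=3/80: DF=(100823/100000 − 3/80·(0.976300))/(1+3/80) = 1873/2000 ≈ 0.936500
step 3 [1.5y] zero: DF = P = 9309/10000 ≈ 0.930900
step 4 [2y] bond c/2=13/400: DF=(523793/500000 − 13/400·(0.976300+0.936500+0.930900))/(1+13/400) = 9251/10000 ≈ 0.925100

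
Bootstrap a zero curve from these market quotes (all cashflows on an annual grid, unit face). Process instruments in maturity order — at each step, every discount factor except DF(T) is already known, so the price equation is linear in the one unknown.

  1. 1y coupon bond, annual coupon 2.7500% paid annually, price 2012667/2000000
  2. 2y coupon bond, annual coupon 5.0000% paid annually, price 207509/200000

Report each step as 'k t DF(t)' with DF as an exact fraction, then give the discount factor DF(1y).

1 1 4897/5000
2 2 1883/2000
DF(1y) = 4897/5000 ≈ 0.979400

step 1 [1y] bond c/1=11/400: DF=(2012667/2000000 − 11/400·(0))/(1+11/400) = 4897/5000 ≈ 0.979400
step 2 [2y] bond c/1=1/20: DF=(207509/200000 − 1/20·(0.979400))/(1+1/20) = 1883/2000 ≈ 0.941500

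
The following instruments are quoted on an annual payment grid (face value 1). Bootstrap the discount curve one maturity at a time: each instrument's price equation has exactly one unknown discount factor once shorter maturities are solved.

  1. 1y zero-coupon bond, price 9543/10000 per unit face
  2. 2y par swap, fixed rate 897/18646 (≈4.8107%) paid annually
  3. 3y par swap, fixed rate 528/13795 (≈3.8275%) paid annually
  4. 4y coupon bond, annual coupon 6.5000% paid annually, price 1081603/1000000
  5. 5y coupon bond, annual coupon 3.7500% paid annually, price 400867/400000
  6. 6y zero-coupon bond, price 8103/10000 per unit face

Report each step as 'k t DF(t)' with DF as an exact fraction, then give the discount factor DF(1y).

step 1 [1y] zero: DF = P = 9543/10000 ≈ 0.954300
step 2 [2y] swap r/1=897/18646: DF=(1 − 897/18646·(0.954300))/(1+897/18646) = 9103/10000 ≈ 0.910300
step 3 [3y] swap r/1=528/13795: DF=(1 − 528/13795·(0.954300+0.910300))/(1+528/13795) = 559/625 ≈ 0.894400
step 4 [4y] bond c/1=13/200: DF=(1081603/1000000 − 13/200·(0.954300+0.910300+0.894400))/(1+13/200) = 1059/1250 ≈ 0.847200
step 5 [5y] bond c/1=3/80: DF=(400867/400000 − 3/80·(0.954300+0.910300+0.894400+0.847200))/(1+3/80) = 2089/2500 ≈ 0.835600
step 6 [6y] zero: DF = P = 8103/10000 ≈ 0.810300

1 1 9543/10000
2 2 9103/10000
3 3 559/625
4 4 1059/1250
5 5 2089/2500
6 6 8103/10000
DF(1y) = 9543/10000 ≈ 0.954300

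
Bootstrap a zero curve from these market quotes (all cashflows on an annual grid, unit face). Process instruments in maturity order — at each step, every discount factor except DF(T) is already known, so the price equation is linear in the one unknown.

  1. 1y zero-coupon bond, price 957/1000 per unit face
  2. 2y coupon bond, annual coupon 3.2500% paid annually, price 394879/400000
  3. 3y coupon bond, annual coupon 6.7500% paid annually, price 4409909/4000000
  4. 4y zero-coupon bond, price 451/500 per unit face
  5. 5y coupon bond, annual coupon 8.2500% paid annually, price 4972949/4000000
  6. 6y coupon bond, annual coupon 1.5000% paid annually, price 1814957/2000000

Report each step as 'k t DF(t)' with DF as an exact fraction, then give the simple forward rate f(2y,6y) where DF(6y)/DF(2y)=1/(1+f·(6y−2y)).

1 1 957/1000
2 2 463/500
3 3 9137/10000
4 4 451/500
5 5 4333/5000
6 6 4133/5000
f(2y,6y) = ((463/500)/(4133/5000) − 1)/(4) = 497/16532 ≈ 3.0063%

step 1 [1y] zero: DF = P = 957/1000 ≈ 0.957000
step 2 [2y] bond c/1=13/400: DF=(394879/400000 − 13/400·(0.957000))/(1+13/400) = 463/500 ≈ 0.926000
step 3 [3y] bond c/1=27/400: DF=(4409909/4000000 − 27/400·(0.957000+0.926000))/(1+27/400) = 9137/10000 ≈ 0.913700
step 4 [4y] zero: DF = P = 451/500 ≈ 0.902000
step 5 [5y] bond c/1=33/400: DF=(4972949/4000000 − 33/400·(0.957000+0.926000+0.913700+0.902000))/(1+33/400) = 4333/5000 ≈ 0.866600
step 6 [6y] bond c/1=3/200: DF=(1814957/2000000 − 3/200·(0.957000+0.926000+0.913700+0.902000+0.866600))/(1+3/200) = 4133/5000 ≈ 0.826600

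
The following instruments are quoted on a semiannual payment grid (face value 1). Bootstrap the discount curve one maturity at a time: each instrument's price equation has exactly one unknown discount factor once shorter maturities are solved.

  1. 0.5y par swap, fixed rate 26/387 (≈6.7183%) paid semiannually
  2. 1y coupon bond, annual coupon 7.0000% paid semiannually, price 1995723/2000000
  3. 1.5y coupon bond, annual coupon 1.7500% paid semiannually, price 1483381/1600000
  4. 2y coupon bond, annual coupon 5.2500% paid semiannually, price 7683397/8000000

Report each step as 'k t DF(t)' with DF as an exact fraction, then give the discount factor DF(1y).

step 1 [0.5y] swap r/2=13/387: DF=(1 − 13/387·(0))/(1+13/387) = 387/400 ≈ 0.967500
step 2 [1y] bond c/2=7/200: DF=(1995723/2000000 − 7/200·(0.967500))/(1+7/200) = 4657/5000 ≈ 0.931400
step 3 [1.5y] bond c/2=7/800: DF=(1483381/1600000 − 7/800·(0.967500+0.931400))/(1+7/800) = 4513/5000 ≈ 0.902600
step 4 [2y] bond c/2=21/800: DF=(7683397/8000000 − 21/800·(0.967500+0.931400+0.902600))/(1+21/800) = 4321/5000 ≈ 0.864200

1 1/2 387/400
2 1 4657/5000
3 3/2 4513/5000
4 2 4321/5000
DF(1y) = 4657/5000 ≈ 0.931400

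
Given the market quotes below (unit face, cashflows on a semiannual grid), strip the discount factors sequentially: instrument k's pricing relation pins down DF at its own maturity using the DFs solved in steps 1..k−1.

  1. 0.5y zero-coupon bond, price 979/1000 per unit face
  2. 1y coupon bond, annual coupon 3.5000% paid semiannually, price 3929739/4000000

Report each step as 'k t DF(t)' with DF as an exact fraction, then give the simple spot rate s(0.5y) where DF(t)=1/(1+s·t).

step 1 [0.5y] zero: DF = P = 979/1000 ≈ 0.979000
step 2 [1y] bond c/2=7/400: DF=(3929739/4000000 − 7/400·(0.979000))/(1+7/400) = 9487/10000 ≈ 0.948700

1 1/2 979/1000
2 1 9487/10000
s(0.5y) = (1/(979/1000) − 1)/(1/2) = 42/979 ≈ 4.2901%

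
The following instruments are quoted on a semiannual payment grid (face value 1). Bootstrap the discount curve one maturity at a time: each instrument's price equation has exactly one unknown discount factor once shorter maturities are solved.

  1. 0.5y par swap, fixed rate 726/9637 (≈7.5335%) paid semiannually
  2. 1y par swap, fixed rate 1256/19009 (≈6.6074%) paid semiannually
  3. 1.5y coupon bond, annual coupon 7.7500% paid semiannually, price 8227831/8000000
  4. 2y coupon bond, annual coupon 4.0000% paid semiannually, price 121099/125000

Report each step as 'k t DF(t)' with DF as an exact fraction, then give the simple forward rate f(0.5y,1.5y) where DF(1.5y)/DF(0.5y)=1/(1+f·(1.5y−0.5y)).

step 1 [0.5y] swap r/2=363/9637: DF=(1 − 363/9637·(0))/(1+363/9637) = 9637/10000 ≈ 0.963700
step 2 [1y] swap r/2=628/19009: DF=(1 − 628/19009·(0.963700))/(1+628/19009) = 2343/2500 ≈ 0.937200
step 3 [1.5y] bond c/2=31/800: DF=(8227831/8000000 − 31/800·(0.963700+0.937200))/(1+31/800) = 1149/1250 ≈ 0.919200
step 4 [2y] bond c/2=1/50: DF=(121099/125000 − 1/50·(0.963700+0.937200+0.919200))/(1+1/50) = 1789/2000 ≈ 0.894500

1 1/2 9637/10000
2 1 2343/2500
3 3/2 1149/1250
4 2 1789/2000
f(0.5y,1.5y) = ((9637/10000)/(1149/1250) − 1)/(1) = 445/9192 ≈ 4.8412%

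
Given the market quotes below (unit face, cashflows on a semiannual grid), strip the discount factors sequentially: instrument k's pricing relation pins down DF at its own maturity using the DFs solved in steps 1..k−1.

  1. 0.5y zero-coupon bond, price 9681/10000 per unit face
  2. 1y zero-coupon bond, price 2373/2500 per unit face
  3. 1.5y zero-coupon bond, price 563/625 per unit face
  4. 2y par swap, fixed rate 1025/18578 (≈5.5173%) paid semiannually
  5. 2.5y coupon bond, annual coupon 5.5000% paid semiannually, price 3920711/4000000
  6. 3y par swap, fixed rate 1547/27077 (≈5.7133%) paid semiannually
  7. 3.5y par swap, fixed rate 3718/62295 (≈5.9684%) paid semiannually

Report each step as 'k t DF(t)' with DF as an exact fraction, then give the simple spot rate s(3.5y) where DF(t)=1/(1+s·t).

1 1/2 9681/10000
2 1 2373/2500
3 3/2 563/625
4 2 359/400
5 5/2 1709/2000
6 3 8453/10000
7 7/2 8141/10000
s(3.5y) = (1/(8141/10000) − 1)/(7/2) = 3718/56987 ≈ 6.5243%

step 1 [0.5y] zero: DF = P = 9681/10000 ≈ 0.968100
step 2 [1y] zero: DF = P = 2373/2500 ≈ 0.949200
step 3 [1.5y] zero: DF = P = 563/625 ≈ 0.900800
step 4 [2y] swap r/2=1025/37156: DF=(1 − 1025/37156·(0.968100+0.949200+0.900800))/(1+1025/37156) = 359/400 ≈ 0.897500
step 5 [2.5y] bond c/2=11/400: DF=(3920711/4000000 − 11/400·(0.968100+0.949200+0.900800+0.897500))/(1+11/400) = 1709/2000 ≈ 0.854500
step 6 [3y] swap r/2=1547/54154: DF=(1 − 1547/54154·(0.968100+0.949200+0.900800+0.897500+0.854500))/(1+1547/54154) = 8453/10000 ≈ 0.845300
step 7 [3.5y] swap r/2=1859/62295: DF=(1 − 1859/62295·(0.968100+0.949200+0.900800+0.897500+0.854500+0.845300))/(1+1859/62295) = 8141/10000 ≈ 0.814100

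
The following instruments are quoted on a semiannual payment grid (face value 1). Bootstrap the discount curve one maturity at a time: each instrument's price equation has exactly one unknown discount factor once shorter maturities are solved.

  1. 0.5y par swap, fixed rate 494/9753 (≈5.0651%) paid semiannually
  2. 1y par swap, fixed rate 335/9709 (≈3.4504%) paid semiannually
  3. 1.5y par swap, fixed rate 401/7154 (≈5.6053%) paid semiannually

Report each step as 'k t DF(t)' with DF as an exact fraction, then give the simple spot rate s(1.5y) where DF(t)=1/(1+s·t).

step 1 [0.5y] swap r/2=247/9753: DF=(1 − 247/9753·(0))/(1+247/9753) = 9753/10000 ≈ 0.975300
step 2 [1y] swap r/2=335/19418: DF=(1 − 335/19418·(0.975300))/(1+335/19418) = 1933/2000 ≈ 0.966500
step 3 [1.5y] swap r/2=401/14308: DF=(1 − 401/14308·(0.975300+0.966500))/(1+401/14308) = 4599/5000 ≈ 0.919800

1 1/2 9753/10000
2 1 1933/2000
3 3/2 4599/5000
s(1.5y) = (1/(4599/5000) − 1)/(3/2) = 802/13797 ≈ 5.8129%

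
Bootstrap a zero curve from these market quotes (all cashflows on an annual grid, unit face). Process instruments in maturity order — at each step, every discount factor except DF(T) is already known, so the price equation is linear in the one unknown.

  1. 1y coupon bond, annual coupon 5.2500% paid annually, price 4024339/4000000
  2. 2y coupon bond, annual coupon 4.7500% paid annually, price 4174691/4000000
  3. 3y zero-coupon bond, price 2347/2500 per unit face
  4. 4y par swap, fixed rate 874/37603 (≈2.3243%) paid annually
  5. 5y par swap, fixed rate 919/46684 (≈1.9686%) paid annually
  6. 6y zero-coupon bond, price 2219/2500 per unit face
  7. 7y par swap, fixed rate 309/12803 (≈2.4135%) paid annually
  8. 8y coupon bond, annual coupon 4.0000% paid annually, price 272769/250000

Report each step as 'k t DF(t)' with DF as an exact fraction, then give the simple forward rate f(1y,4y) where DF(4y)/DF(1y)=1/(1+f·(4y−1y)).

1 1 9559/10000
2 2 953/1000
3 3 2347/2500
4 4 4563/5000
5 5 9081/10000
6 6 2219/2500
7 7 1691/2000
8 8 8029/10000
f(1y,4y) = ((9559/10000)/(4563/5000) − 1)/(3) = 433/27378 ≈ 1.5816%

step 1 [1y] bond c/1=21/400: DF=(4024339/4000000 − 21/400·(0))/(1+21/400) = 9559/10000 ≈ 0.955900
step 2 [2y] bond c/1=19/400: DF=(4174691/4000000 − 19/400·(0.955900))/(1+19/400) = 953/1000 ≈ 0.953000
step 3 [3y] zero: DF = P = 2347/2500 ≈ 0.938800
step 4 [4y] swap r/1=874/37603: DF=(1 − 874/37603·(0.955900+0.953000+0.938800))/(1+874/37603) = 4563/5000 ≈ 0.912600
step 5 [5y] swap r/1=919/46684: DF=(1 − 919/46684·(0.955900+0.953000+0.938800+0.912600))/(1+919/46684) = 9081/10000 ≈ 0.908100
step 6 [6y] zero: DF = P = 2219/2500 ≈ 0.887600
step 7 [7y] swap r/1=309/12803: DF=(1 − 309/12803·(0.955900+0.953000+0.938800+0.912600+0.908100+0.887600))/(1+309/12803) = 1691/2000 ≈ 0.845500
step 8 [8y] bond c/1=1/25: DF=(272769/250000 − 1/25·(0.955900+0.953000+0.938800+0.912600+0.908100+0.887600+0.845500))/(1+1/25) = 8029/10000 ≈ 0.802900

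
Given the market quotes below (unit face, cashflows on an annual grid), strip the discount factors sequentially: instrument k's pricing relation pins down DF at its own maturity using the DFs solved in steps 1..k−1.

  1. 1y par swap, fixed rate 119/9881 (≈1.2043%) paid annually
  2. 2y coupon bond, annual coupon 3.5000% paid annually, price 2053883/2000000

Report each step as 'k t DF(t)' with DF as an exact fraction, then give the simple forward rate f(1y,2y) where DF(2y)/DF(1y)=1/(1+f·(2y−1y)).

step 1 [1y] swap r/1=119/9881: DF=(1 − 119/9881·(0))/(1+119/9881) = 9881/10000 ≈ 0.988100
step 2 [2y] bond c/1=7/200: DF=(2053883/2000000 − 7/200·(0.988100))/(1+7/200) = 2397/2500 ≈ 0.958800

1 1 9881/10000
2 2 2397/2500
f(1y,2y) = ((9881/10000)/(2397/2500) − 1)/(1) = 293/9588 ≈ 3.0559%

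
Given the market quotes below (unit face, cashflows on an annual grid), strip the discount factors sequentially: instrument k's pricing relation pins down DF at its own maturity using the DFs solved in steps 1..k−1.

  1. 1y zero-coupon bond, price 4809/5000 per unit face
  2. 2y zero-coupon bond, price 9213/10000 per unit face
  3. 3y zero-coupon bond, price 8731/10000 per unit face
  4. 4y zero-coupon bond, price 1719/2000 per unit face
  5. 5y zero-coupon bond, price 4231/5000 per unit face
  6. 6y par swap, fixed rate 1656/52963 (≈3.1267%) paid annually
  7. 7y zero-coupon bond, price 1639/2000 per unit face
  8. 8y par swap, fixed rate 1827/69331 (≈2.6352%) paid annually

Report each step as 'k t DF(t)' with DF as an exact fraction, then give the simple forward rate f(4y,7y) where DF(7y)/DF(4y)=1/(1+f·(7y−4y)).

step 1 [1y] zero: DF = P = 4809/5000 ≈ 0.961800
step 2 [2y] zero: DF = P = 9213/10000 ≈ 0.921300
step 3 [3y] zero: DF = P = 8731/10000 ≈ 0.873100
step 4 [4y] zero: DF = P = 1719/2000 ≈ 0.859500
step 5 [5y] zero: DF = P = 4231/5000 ≈ 0.846200
step 6 [6y] swap r/1=1656/52963: DF=(1 − 1656/52963·(0.961800+0.921300+0.873100+0.859500+0.846200))/(1+1656/52963) = 1043/1250 ≈ 0.834400
step 7 [7y] zero: DF = P = 1639/2000 ≈ 0.819500
step 8 [8y] swap r/1=1827/69331: DF=(1 − 1827/69331·(0.961800+0.921300+0.873100+0.859500+0.846200+0.834400+0.819500))/(1+1827/69331) = 8173/10000 ≈ 0.817300

1 1 4809/5000
2 2 9213/10000
3 3 8731/10000
4 4 1719/2000
5 5 4231/5000
6 6 1043/1250
7 7 1639/2000
8 8 8173/10000
f(4y,7y) = ((1719/2000)/(1639/2000) − 1)/(3) = 80/4917 ≈ 1.6270%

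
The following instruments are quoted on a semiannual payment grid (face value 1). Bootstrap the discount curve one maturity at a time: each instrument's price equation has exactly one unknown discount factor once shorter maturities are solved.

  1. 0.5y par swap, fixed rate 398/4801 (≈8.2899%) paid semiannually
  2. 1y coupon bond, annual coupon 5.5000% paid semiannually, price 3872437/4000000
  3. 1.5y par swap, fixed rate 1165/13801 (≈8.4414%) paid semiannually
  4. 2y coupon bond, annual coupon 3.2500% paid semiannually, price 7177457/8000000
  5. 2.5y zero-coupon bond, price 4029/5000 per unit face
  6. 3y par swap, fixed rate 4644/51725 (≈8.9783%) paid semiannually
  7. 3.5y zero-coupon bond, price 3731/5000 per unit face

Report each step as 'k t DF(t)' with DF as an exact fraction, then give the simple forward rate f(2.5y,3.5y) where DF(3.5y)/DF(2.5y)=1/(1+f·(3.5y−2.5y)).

1 1/2 4801/5000
2 1 1833/2000
3 3/2 1767/2000
4 2 8387/10000
5 5/2 4029/5000
6 3 3839/5000
7 7/2 3731/5000
f(2.5y,3.5y) = ((4029/5000)/(3731/5000) − 1)/(1) = 298/3731 ≈ 7.9871%

step 1 [0.5y] swap r/2=199/4801: DF=(1 − 199/4801·(0))/(1+199/4801) = 4801/5000 ≈ 0.960200
step 2 [1y] bond c/2=11/400: DF=(3872437/4000000 − 11/400·(0.960200))/(1+11/400) = 1833/2000 ≈ 0.916500
step 3 [1.5y] swap r/2=1165/27602: DF=(1 − 1165/27602·(0.960200+0.916500))/(1+1165/27602) = 1767/2000 ≈ 0.883500
step 4 [2y] bond c/2=13/800: DF=(7177457/8000000 − 13/800·(0.960200+0.916500+0.883500))/(1+13/800) = 8387/10000 ≈ 0.838700
step 5 [2.5y] zero: DF = P = 4029/5000 ≈ 0.805800
step 6 [3y] swap r/2=2322/51725: DF=(1 − 2322/51725·(0.960200+0.916500+0.883500+0.838700+0.805800))/(1+2322/51725) = 3839/5000 ≈ 0.767800
step 7 [3.5y] zero: DF = P = 3731/5000 ≈ 0.746200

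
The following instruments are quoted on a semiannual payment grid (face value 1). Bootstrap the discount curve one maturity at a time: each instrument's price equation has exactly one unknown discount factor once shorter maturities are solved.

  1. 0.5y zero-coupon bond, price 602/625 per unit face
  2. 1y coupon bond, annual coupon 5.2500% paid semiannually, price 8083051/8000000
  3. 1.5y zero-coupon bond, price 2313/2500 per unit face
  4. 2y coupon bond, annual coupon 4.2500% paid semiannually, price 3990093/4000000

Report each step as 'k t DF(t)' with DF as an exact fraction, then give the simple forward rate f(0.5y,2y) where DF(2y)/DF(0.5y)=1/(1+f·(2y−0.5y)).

1 1/2 602/625
2 1 9599/10000
3 3/2 2313/2500
4 2 367/400
f(0.5y,2y) = ((602/625)/(367/400) − 1)/(3/2) = 914/27525 ≈ 3.3206%

step 1 [0.5y] zero: DF = P = 602/625 ≈ 0.963200
step 2 [1y] bond c/2=21/800: DF=(8083051/8000000 − 21/800·(0.963200))/(1+21/800) = 9599/10000 ≈ 0.959900
step 3 [1.5y] zero: DF = P = 2313/2500 ≈ 0.925200
step 4 [2y] bond c/2=17/800: DF=(3990093/4000000 − 17/800·(0.963200+0.959900+0.925200))/(1+17/800) = 367/400 ≈ 0.917500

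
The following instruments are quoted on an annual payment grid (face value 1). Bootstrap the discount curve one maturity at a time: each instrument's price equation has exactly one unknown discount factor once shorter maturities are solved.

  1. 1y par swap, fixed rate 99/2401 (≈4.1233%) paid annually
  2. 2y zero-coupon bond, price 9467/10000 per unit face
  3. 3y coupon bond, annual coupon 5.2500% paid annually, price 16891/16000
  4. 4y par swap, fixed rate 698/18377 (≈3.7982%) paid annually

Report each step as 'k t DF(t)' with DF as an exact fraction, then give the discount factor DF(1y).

step 1 [1y] swap r/1=99/2401: DF=(1 − 99/2401·(0))/(1+99/2401) = 2401/2500 ≈ 0.960400
step 2 [2y] zero: DF = P = 9467/10000 ≈ 0.946700
step 3 [3y] bond c/1=21/400: DF=(16891/16000 − 21/400·(0.960400+0.946700))/(1+21/400) = 9079/10000 ≈ 0.907900
step 4 [4y] swap r/1=698/18377: DF=(1 − 698/18377·(0.960400+0.946700+0.907900))/(1+698/18377) = 2151/2500 ≈ 0.860400

1 1 2401/2500
2 2 9467/10000
3 3 9079/10000
4 4 2151/2500
DF(1y) = 2401/2500 ≈ 0.960400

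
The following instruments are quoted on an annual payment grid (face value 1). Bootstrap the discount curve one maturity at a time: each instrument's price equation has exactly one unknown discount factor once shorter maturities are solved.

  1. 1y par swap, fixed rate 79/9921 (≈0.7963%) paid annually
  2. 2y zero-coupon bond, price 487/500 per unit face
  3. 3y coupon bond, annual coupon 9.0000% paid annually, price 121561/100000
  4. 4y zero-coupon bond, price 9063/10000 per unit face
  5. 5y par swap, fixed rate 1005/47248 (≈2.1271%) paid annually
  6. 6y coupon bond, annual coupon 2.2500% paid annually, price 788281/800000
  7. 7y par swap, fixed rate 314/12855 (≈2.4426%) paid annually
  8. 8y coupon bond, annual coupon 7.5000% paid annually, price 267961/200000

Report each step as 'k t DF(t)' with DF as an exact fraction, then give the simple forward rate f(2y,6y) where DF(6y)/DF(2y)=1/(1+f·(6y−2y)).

step 1 [1y] swap r/1=79/9921: DF=(1 − 79/9921·(0))/(1+79/9921) = 9921/10000 ≈ 0.992100
step 2 [2y] zero: DF = P = 487/500 ≈ 0.974000
step 3 [3y] bond c/1=9/100: DF=(121561/100000 − 9/100·(0.992100+0.974000))/(1+9/100) = 9529/10000 ≈ 0.952900
step 4 [4y] zero: DF = P = 9063/10000 ≈ 0.906300
step 5 [5y] swap r/1=1005/47248: DF=(1 − 1005/47248·(0.992100+0.974000+0.952900+0.906300))/(1+1005/47248) = 1799/2000 ≈ 0.899500
step 6 [6y] bond c/1=9/400: DF=(788281/800000 − 9/400·(0.992100+0.974000+0.952900+0.906300+0.899500))/(1+9/400) = 8597/10000 ≈ 0.859700
step 7 [7y] swap r/1=314/12855: DF=(1 − 314/12855·(0.992100+0.974000+0.952900+0.906300+0.899500+0.859700))/(1+314/12855) = 843/1000 ≈ 0.843000
step 8 [8y] bond c/1=3/40: DF=(267961/200000 − 3/40·(0.992100+0.974000+0.952900+0.906300+0.899500+0.859700+0.843000))/(1+3/40) = 7979/10000 ≈ 0.797900

1 1 9921/10000
2 2 487/500
3 3 9529/10000
4 4 9063/10000
5 5 1799/2000
6 6 8597/10000
7 7 843/1000
8 8 7979/10000
f(2y,6y) = ((487/500)/(8597/10000) − 1)/(4) = 1143/34388 ≈ 3.3238%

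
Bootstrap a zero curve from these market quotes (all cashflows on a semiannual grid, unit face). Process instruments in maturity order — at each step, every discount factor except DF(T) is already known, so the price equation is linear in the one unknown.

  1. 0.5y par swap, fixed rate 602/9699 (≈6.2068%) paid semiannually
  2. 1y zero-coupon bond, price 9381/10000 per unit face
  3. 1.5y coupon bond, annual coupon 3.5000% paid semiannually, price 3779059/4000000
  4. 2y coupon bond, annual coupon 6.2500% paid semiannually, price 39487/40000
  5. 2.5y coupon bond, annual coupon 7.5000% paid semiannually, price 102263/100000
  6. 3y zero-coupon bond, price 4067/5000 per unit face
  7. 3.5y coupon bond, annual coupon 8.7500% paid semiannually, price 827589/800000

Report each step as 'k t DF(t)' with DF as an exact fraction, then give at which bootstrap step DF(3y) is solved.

step 1 [0.5y] swap r/2=301/9699: DF=(1 − 301/9699·(0))/(1+301/9699) = 9699/10000 ≈ 0.969900
step 2 [1y] zero: DF = P = 9381/10000 ≈ 0.938100
step 3 [1.5y] bond c/2=7/400: DF=(3779059/4000000 − 7/400·(0.969900+0.938100))/(1+7/400) = 8957/10000 ≈ 0.895700
step 4 [2y] bond c/2=1/32: DF=(39487/40000 − 1/32·(0.969900+0.938100+0.895700))/(1+1/32) = 8723/10000 ≈ 0.872300
step 5 [2.5y] bond c/2=3/80: DF=(102263/100000 − 3/80·(0.969900+0.938100+0.895700+0.872300))/(1+3/80) = 533/625 ≈ 0.852800
step 6 [3y] zero: DF = P = 4067/5000 ≈ 0.813400
step 7 [3.5y] bond c/2=7/160: DF=(827589/800000 − 7/160·(0.969900+0.938100+0.895700+0.872300+0.852800+0.813400))/(1+7/160) = 959/1250 ≈ 0.767200

1 1/2 9699/10000
2 1 9381/10000
3 3/2 8957/10000
4 2 8723/10000
5 5/2 533/625
6 3 4067/5000
7 7/2 959/1250
DF(3y) is solved at step 6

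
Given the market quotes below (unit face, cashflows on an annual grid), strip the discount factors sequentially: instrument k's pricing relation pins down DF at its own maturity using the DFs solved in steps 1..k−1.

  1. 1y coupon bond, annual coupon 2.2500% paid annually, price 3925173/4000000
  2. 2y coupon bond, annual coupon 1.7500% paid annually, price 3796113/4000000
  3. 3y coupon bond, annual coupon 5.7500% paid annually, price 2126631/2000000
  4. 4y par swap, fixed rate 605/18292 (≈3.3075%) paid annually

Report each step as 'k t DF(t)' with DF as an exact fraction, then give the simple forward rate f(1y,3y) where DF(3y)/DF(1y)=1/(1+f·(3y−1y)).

step 1 [1y] bond c/1=9/400: DF=(3925173/4000000 − 9/400·(0))/(1+9/400) = 9597/10000 ≈ 0.959700
step 2 [2y] bond c/1=7/400: DF=(3796113/4000000 − 7/400·(0.959700))/(1+7/400) = 4581/5000 ≈ 0.916200
step 3 [3y] bond c/1=23/400: DF=(2126631/2000000 − 23/400·(0.959700+0.916200))/(1+23/400) = 1807/2000 ≈ 0.903500
step 4 [4y] swap r/1=605/18292: DF=(1 − 605/18292·(0.959700+0.916200+0.903500))/(1+605/18292) = 879/1000 ≈ 0.879000

1 1 9597/10000
2 2 4581/5000
3 3 1807/2000
4 4 879/1000
f(1y,3y) = ((9597/10000)/(1807/2000) − 1)/(2) = 281/9035 ≈ 3.1101%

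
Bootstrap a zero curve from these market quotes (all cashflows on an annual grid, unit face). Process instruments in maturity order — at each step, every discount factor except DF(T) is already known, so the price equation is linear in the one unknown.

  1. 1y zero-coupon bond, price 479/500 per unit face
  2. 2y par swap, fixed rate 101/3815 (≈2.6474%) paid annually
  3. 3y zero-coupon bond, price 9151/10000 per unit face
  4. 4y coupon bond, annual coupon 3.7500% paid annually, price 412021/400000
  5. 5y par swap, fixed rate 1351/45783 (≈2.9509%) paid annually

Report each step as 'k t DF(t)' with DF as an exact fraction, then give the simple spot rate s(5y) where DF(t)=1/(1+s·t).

step 1 [1y] zero: DF = P = 479/500 ≈ 0.958000
step 2 [2y] swap r/1=101/3815: DF=(1 − 101/3815·(0.958000))/(1+101/3815) = 1899/2000 ≈ 0.949500
step 3 [3y] zero: DF = P = 9151/10000 ≈ 0.915100
step 4 [4y] bond c/1=3/80: DF=(412021/400000 − 3/80·(0.958000+0.949500+0.915100))/(1+3/80) = 2227/2500 ≈ 0.890800
step 5 [5y] swap r/1=1351/45783: DF=(1 − 1351/45783·(0.958000+0.949500+0.915100+0.890800))/(1+1351/45783) = 8649/10000 ≈ 0.864900

1 1 479/500
2 2 1899/2000
3 3 9151/10000
4 4 2227/2500
5 5 8649/10000
s(5y) = (1/(8649/10000) − 1)/(5) = 1351/43245 ≈ 3.1241%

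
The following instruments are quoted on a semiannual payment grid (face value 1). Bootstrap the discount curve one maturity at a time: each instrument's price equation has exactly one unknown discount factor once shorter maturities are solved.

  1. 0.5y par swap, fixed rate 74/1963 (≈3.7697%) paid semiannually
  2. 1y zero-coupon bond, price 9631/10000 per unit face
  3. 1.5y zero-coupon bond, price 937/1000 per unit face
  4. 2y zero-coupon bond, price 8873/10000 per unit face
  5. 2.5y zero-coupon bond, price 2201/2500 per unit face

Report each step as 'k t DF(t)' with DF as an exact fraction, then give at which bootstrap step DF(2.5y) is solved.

1 1/2 1963/2000
2 1 9631/10000
3 3/2 937/1000
4 2 8873/10000
5 5/2 2201/2500
DF(2.5y) is solved at step 5

step 1 [0.5y] swap r/2=37/1963: DF=(1 − 37/1963·(0))/(1+37/1963) = 1963/2000 ≈ 0.981500
step 2 [1y] zero: DF = P = 9631/10000 ≈ 0.963100
step 3 [1.5y] zero: DF = P = 937/1000 ≈ 0.937000
step 4 [2y] zero: DF = P = 8873/10000 ≈ 0.887300
step 5 [2.5y] zero: DF = P = 2201/2500 ≈ 0.880400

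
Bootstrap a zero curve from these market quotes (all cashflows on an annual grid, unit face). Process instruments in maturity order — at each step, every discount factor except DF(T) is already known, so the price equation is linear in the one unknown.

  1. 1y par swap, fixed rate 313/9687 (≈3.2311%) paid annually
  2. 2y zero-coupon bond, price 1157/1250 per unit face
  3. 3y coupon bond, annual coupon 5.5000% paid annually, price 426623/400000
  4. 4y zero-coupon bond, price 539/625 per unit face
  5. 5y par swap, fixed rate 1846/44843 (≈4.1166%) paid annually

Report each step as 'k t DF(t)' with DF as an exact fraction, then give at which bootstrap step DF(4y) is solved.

step 1 [1y] swap r/1=313/9687: DF=(1 − 313/9687·(0))/(1+313/9687) = 9687/10000 ≈ 0.968700
step 2 [2y] zero: DF = P = 1157/1250 ≈ 0.925600
step 3 [3y] bond c/1=11/200: DF=(426623/400000 − 11/200·(0.968700+0.925600))/(1+11/200) = 4561/5000 ≈ 0.912200
step 4 [4y] zero: DF = P = 539/625 ≈ 0.862400
step 5 [5y] swap r/1=1846/44843: DF=(1 − 1846/44843·(0.968700+0.925600+0.912200+0.862400))/(1+1846/44843) = 4077/5000 ≈ 0.815400

1 1 9687/10000
2 2 1157/1250
3 3 4561/5000
4 4 539/625
5 5 4077/5000
DF(4y) is solved at step 4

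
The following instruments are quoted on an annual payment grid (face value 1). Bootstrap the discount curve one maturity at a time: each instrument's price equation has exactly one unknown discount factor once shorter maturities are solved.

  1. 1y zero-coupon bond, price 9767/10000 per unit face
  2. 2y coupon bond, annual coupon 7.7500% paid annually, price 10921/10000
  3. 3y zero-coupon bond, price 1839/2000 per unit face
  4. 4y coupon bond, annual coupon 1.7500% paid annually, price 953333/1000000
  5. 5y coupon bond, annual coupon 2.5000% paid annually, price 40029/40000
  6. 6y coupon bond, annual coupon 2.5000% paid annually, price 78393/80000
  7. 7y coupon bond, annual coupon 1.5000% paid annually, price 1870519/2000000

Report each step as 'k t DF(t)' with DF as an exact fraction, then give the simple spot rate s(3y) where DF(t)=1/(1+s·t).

step 1 [1y] zero: DF = P = 9767/10000 ≈ 0.976700
step 2 [2y] bond c/1=31/400: DF=(10921/10000 − 31/400·(0.976700))/(1+31/400) = 9433/10000 ≈ 0.943300
step 3 [3y] zero: DF = P = 1839/2000 ≈ 0.919500
step 4 [4y] bond c/1=7/400: DF=(953333/1000000 − 7/400·(0.976700+0.943300+0.919500))/(1+7/400) = 8881/10000 ≈ 0.888100
step 5 [5y] bond c/1=1/40: DF=(40029/40000 − 1/40·(0.976700+0.943300+0.919500+0.888100))/(1+1/40) = 4427/5000 ≈ 0.885400
step 6 [6y] bond c/1=1/40: DF=(78393/80000 − 1/40·(0.976700+0.943300+0.919500+0.888100+0.885400))/(1+1/40) = 1687/2000 ≈ 0.843500
step 7 [7y] bond c/1=3/200: DF=(1870519/2000000 − 3/200·(0.976700+0.943300+0.919500+0.888100+0.885400+0.843500))/(1+3/200) = 1051/1250 ≈ 0.840800

1 1 9767/10000
2 2 9433/10000
3 3 1839/2000
4 4 8881/10000
5 5 4427/5000
6 6 1687/2000
7 7 1051/1250
s(3y) = (1/(1839/2000) − 1)/(3) = 161/5517 ≈ 2.9183%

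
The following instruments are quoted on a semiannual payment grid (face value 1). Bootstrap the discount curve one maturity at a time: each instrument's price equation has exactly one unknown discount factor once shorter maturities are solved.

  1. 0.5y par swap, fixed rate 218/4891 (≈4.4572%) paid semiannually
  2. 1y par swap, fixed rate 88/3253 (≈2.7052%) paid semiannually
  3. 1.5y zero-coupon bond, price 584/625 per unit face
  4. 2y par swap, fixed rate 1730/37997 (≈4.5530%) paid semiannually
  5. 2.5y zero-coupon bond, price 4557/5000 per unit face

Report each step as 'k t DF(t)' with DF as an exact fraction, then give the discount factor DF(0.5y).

1 1/2 4891/5000
2 1 1217/1250
3 3/2 584/625
4 2 1827/2000
5 5/2 4557/5000
DF(0.5y) = 4891/5000 ≈ 0.978200

step 1 [0.5y] swap r/2=109/4891: DF=(1 − 109/4891·(0))/(1+109/4891) = 4891/5000 ≈ 0.978200
step 2 [1y] swap r/2=44/3253: DF=(1 − 44/3253·(0.978200))/(1+44/3253) = 1217/1250 ≈ 0.973600
step 3 [1.5y] zero: DF = P = 584/625 ≈ 0.934400
step 4 [2y] swap r/2=865/37997: DF=(1 − 865/37997·(0.978200+0.973600+0.934400))/(1+865/37997) = 1827/2000 ≈ 0.913500
step 5 [2.5y] zero: DF = P = 4557/5000 ≈ 0.911400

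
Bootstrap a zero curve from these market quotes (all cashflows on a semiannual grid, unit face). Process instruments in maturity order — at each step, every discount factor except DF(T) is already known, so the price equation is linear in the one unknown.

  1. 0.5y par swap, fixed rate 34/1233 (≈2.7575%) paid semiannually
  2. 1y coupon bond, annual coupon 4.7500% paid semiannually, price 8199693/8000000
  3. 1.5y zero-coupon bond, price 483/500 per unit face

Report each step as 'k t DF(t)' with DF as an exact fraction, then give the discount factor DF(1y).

step 1 [0.5y] swap r/2=17/1233: DF=(1 − 17/1233·(0))/(1+17/1233) = 1233/1250 ≈ 0.986400
step 2 [1y] bond c/2=19/800: DF=(8199693/8000000 − 19/800·(0.986400))/(1+19/800) = 9783/10000 ≈ 0.978300
step 3 [1.5y] zero: DF = P = 483/500 ≈ 0.966000

1 1/2 1233/1250
2 1 9783/10000
3 3/2 483/500
DF(1y) = 9783/10000 ≈ 0.978300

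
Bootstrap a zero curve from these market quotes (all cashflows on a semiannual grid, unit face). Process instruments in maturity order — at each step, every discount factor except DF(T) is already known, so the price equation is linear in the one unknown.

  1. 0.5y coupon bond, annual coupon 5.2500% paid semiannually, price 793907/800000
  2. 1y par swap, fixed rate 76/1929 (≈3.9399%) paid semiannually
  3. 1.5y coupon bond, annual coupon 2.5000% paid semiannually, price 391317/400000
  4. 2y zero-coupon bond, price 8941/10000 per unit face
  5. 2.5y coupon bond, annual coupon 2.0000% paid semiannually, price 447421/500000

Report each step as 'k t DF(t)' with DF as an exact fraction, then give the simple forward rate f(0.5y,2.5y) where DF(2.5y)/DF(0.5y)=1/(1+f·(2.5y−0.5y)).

step 1 [0.5y] bond c/2=21/800: DF=(793907/800000 − 21/800·(0))/(1+21/800) = 967/1000 ≈ 0.967000
step 2 [1y] swap r/2=38/1929: DF=(1 − 38/1929·(0.967000))/(1+38/1929) = 481/500 ≈ 0.962000
step 3 [1.5y] bond c/2=1/80: DF=(391317/400000 − 1/80·(0.967000+0.962000))/(1+1/80) = 589/625 ≈ 0.942400
step 4 [2y] zero: DF = P = 8941/10000 ≈ 0.894100
step 5 [2.5y] bond c/2=1/100: DF=(447421/500000 − 1/100·(0.967000+0.962000+0.942400+0.894100))/(1+1/100) = 8487/10000 ≈ 0.848700

1 1/2 967/1000
2 1 481/500
3 3/2 589/625
4 2 8941/10000
5 5/2 8487/10000
f(0.5y,2.5y) = ((967/1000)/(8487/10000) − 1)/(2) = 1183/16974 ≈ 6.9695%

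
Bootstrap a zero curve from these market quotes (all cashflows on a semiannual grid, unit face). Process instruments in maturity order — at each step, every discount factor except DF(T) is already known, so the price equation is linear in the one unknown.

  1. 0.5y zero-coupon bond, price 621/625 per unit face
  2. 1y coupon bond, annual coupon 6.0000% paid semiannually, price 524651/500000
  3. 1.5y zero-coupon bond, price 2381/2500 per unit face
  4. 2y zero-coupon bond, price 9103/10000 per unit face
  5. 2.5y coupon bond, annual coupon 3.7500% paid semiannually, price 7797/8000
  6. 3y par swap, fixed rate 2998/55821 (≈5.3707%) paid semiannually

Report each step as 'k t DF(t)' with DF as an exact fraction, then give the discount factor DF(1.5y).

step 1 [0.5y] zero: DF = P = 621/625 ≈ 0.993600
step 2 [1y] bond c/2=3/100: DF=(524651/500000 − 3/100·(0.993600))/(1+3/100) = 4949/5000 ≈ 0.989800
step 3 [1.5y] zero: DF = P = 2381/2500 ≈ 0.952400
step 4 [2y] zero: DF = P = 9103/10000 ≈ 0.910300
step 5 [2.5y] bond c/2=3/160: DF=(7797/8000 − 3/160·(0.993600+0.989800+0.952400+0.910300))/(1+3/160) = 8859/10000 ≈ 0.885900
step 6 [3y] swap r/2=1499/55821: DF=(1 − 1499/55821·(0.993600+0.989800+0.952400+0.910300+0.885900))/(1+1499/55821) = 8501/10000 ≈ 0.850100

1 1/2 621/625
2 1 4949/5000
3 3/2 2381/2500
4 2 9103/10000
5 5/2 8859/10000
6 3 8501/10000
DF(1.5y) = 2381/2500 ≈ 0.952400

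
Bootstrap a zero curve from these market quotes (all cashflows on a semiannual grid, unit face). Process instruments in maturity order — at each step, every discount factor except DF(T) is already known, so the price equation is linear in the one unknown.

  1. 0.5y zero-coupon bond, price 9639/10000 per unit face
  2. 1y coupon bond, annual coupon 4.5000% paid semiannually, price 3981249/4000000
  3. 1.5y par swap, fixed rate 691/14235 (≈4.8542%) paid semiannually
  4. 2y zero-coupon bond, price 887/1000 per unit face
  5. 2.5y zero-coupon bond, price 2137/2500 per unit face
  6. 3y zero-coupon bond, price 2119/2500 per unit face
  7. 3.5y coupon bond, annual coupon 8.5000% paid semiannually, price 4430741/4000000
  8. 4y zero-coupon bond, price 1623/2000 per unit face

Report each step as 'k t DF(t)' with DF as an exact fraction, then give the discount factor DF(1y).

step 1 [0.5y] zero: DF = P = 9639/10000 ≈ 0.963900
step 2 [1y] bond c/2=9/400: DF=(3981249/4000000 − 9/400·(0.963900))/(1+9/400) = 4761/5000 ≈ 0.952200
step 3 [1.5y] swap r/2=691/28470: DF=(1 − 691/28470·(0.963900+0.952200))/(1+691/28470) = 9309/10000 ≈ 0.930900
step 4 [2y] zero: DF = P = 887/1000 ≈ 0.887000
step 5 [2.5y] zero: DF = P = 2137/2500 ≈ 0.854800
step 6 [3y] zero: DF = P = 2119/2500 ≈ 0.847600
step 7 [3.5y] bond c/2=17/400: DF=(4430741/4000000 − 17/400·(0.963900+0.952200+0.930900+0.887000+0.854800+0.847600))/(1+17/400) = 8409/10000 ≈ 0.840900
step 8 [4y] zero: DF = P = 1623/2000 ≈ 0.811500

1 1/2 9639/10000
2 1 4761/5000
3 3/2 9309/10000
4 2 887/1000
5 5/2 2137/2500
6 3 2119/2500
7 7/2 8409/10000
8 4 1623/2000
DF(1y) = 4761/5000 ≈ 0.952200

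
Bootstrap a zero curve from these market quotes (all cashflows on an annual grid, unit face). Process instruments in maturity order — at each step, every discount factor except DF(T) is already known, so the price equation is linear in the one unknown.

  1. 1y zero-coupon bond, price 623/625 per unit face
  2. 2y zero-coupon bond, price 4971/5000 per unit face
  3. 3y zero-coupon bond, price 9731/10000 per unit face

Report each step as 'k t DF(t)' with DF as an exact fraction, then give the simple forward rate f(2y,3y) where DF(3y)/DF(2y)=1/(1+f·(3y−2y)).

step 1 [1y] zero: DF = P = 623/625 ≈ 0.996800
step 2 [2y] zero: DF = P = 4971/5000 ≈ 0.994200
step 3 [3y] zero: DF = P = 9731/10000 ≈ 0.973100

1 1 623/625
2 2 4971/5000
3 3 9731/10000
f(2y,3y) = ((4971/5000)/(9731/10000) − 1)/(1) = 211/9731 ≈ 2.1683%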